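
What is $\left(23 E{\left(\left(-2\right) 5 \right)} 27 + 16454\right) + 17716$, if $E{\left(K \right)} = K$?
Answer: $27960$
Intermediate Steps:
$\left(23 E{\left(\left(-2\right) 5 \right)} 27 + 16454\right) + 17716 = \left(23 \left(\left(-2\right) 5\right) 27 + 16454\right) + 17716 = \left(23 \left(-10\right) 27 + 16454\right) + 17716 = \left(\left(-230\right) 27 + 16454\right) + 17716 = \left(-6210 + 16454\right) + 17716 = 10244 + 17716 = 27960$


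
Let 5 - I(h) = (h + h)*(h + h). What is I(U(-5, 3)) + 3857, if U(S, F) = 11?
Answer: 3378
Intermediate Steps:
I(h) = 5 - 4*h² (I(h) = 5 - (h + h)*(h + h) = 5 - 2*h*2*h = 5 - 4*h²)
I(U(-5, 3)) + 3857 = (5 - 4*11²) + 3857 = (5 - 4*121) + 3857 = (5 - 484) + 3857 = -479 + 3857 = 3378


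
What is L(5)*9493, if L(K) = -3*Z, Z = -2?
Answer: 56958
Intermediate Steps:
L(K) = 6 (L(K) = -3*(-2) = 6)
L(5)*9493 = 6*9493 = 56958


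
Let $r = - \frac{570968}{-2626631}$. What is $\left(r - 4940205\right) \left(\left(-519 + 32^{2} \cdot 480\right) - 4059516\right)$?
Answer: $\frac{46305389750224435305}{2626631} \approx 1.7629 \cdot 10^{13}$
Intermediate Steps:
$r = \frac{570968}{2626631}$ ($r = \left(-570968\right) \left(- \frac{1}{2626631}\right) = \frac{570968}{2626631} \approx 0.21738$)
$\left(r - 4940205\right) \left(\left(-519 + 32^{2} \cdot 480\right) - 4059516\right) = \left(\frac{570968}{2626631} - 4940205\right) \left(\left(-519 + 32^{2} \cdot 480\right) - 4059516\right) = - \frac{12976095028387 \left(\left(-519 + 1024 \cdot 480\right) - 4059516\right)}{2626631} = - \frac{12976095028387 \left(\left(-519 + 491520\right) - 4059516\right)}{2626631} = - \frac{12976095028387 \left(491001 - 4059516\right)}{2626631} = \left(- \frac{12976095028387}{2626631}\right) \left(-3568515\right) = \frac{46305389750224435305}{2626631}$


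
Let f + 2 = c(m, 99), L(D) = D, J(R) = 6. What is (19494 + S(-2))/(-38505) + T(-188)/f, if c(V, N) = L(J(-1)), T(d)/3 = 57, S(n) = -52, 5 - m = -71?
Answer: 6506587/154020 ≈ 42.245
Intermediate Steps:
m = 76 (m = 5 - 1*(-71) = 5 + 71 = 76)
T(d) = 171 (T(d) = 3*57 = 171)
c(V, N) = 6
f = 4 (f = -2 + 6 = 4)
(19494 + S(-2))/(-38505) + T(-188)/f = (19494 - 52)/(-38505) + 171/4 = 19442*(-1/38505) + 171*(1/4) = -19442/38505 + 171/4 = 6506587/154020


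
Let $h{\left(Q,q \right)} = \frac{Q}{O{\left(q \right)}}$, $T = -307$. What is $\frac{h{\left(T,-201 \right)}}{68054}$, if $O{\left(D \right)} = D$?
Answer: $\frac{307}{13678854} \approx 2.2443 \cdot 10^{-5}$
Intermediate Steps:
$h{\left(Q,q \right)} = \frac{Q}{q}$
$\frac{h{\left(T,-201 \right)}}{68054} = \frac{\left(-307\right) \frac{1}{-201}}{68054} = \left(-307\right) \left(- \frac{1}{201}\right) \frac{1}{68054} = \frac{307}{201} \cdot \frac{1}{68054} = \frac{307}{13678854}$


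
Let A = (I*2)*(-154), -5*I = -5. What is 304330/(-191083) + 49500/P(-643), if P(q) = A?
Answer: -217098685/1337581 ≈ -162.31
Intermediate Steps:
I = 1 (I = -⅕*(-5) = 1)
A = -308 (A = (1*2)*(-154) = 2*(-154) = -308)
P(q) = -308
304330/(-191083) + 49500/P(-643) = 304330/(-191083) + 49500/(-308) = 304330*(-1/191083) + 49500*(-1/308) = -304330/191083 - 1125/7 = -217098685/1337581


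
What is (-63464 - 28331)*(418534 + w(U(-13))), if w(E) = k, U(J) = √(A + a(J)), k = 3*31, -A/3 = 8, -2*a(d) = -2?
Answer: -38427865465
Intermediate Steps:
a(d) = 1 (a(d) = -½*(-2) = 1)
A = -24 (A = -3*8 = -24)
k = 93
U(J) = I*√23 (U(J) = √(-24 + 1) = √(-23) = I*√23)
w(E) = 93
(-63464 - 28331)*(418534 + w(U(-13))) = (-63464 - 28331)*(418534 + 93) = -91795*418627 = -38427865465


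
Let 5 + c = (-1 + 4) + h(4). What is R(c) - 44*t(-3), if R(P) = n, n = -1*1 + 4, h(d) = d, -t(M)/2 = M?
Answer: -261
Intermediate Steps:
t(M) = -2*M
c = 2 (c = -5 + ((-1 + 4) + 4) = -5 + (3 + 4) = -5 + 7 = 2)
n = 3 (n = -1 + 4 = 3)
R(P) = 3
R(c) - 44*t(-3) = 3 - (-88)*(-3) = 3 - 44*6 = 3 - 264 = -261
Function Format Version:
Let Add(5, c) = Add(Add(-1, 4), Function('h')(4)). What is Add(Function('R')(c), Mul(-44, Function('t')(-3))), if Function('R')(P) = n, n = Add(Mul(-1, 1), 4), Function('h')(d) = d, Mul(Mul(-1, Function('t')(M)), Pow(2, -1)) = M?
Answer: -261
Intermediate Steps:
Function('t')(M) = Mul(-2, M)
c = 2 (c = Add(-5, Add(Add(-1, 4), 4)) = Add(-5, Add(3, 4)) = Add(-5, 7) = 2)
n = 3 (n = Add(-1, 4) = 3)
Function('R')(P) = 3
Add(Function('R')(c), Mul(-44, Function('t')(-3))) = Add(3, Mul(-44, Mul(-2, -3))) = Add(3, Mul(-44, 6)) = Add(3, -264) = -261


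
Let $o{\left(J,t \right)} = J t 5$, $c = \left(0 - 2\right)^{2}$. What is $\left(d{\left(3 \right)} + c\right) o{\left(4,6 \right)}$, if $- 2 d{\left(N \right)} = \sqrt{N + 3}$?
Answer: $480 - 60 \sqrt{6} \approx 333.03$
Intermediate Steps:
$c = 4$ ($c = \left(-2\right)^{2} = 4$)
$o{\left(J,t \right)} = 5 J t$
$d{\left(N \right)} = - \frac{\sqrt{3 + N}}{2}$ ($d{\left(N \right)} = - \frac{\sqrt{N + 3}}{2} = - \frac{\sqrt{3 + N}}{2}$)
$\left(d{\left(3 \right)} + c\right) o{\left(4,6 \right)} = \left(- \frac{\sqrt{3 + 3}}{2} + 4\right) 5 \cdot 4 \cdot 6 = \left(- \frac{\sqrt{6}}{2} + 4\right) 120 = \left(4 - \frac{\sqrt{6}}{2}\right) 120 = 480 - 60 \sqrt{6}$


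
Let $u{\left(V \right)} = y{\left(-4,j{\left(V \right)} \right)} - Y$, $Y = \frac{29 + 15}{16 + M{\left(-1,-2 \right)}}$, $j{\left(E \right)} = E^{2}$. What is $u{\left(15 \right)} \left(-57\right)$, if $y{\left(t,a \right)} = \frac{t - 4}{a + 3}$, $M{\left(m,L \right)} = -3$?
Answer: $\frac{2534}{13} \approx 194.92$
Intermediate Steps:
$Y = \frac{44}{13}$ ($Y = \frac{29 + 15}{16 - 3} = \frac{44}{13} \approx 3.3846$)
$y{\left(t,a \right)} = \frac{-4 + t}{3 + a}$
$u{\left(V \right)} = - \frac{44}{13} - \frac{8}{3 + V^{2}}$ ($u{\left(V \right)} = \frac{-4 - 4}{3 + V^{2}} - \frac{44}{13} = \frac{1}{3 + V^{2}} \left(-8\right) - \frac{44}{13} = - \frac{8}{3 + V^{2}} - \frac{44}{13} = - \frac{44}{13} - \frac{8}{3 + V^{2}}$)
$u{\left(15 \right)} \left(-57\right) = \frac{4 \left(-59 - 11 \cdot 15^{2}\right)}{13 \left(3 + 15^{2}\right)} \left(-57\right) = \frac{4 \left(-59 - 2475\right)}{13 \left(3 + 225\right)} \left(-57\right) = \frac{4 \left(-59 - 2475\right)}{13 \cdot 228} \left(-57\right) = \frac{4}{13} \cdot \frac{1}{228} \left(-2534\right) \left(-57\right) = \left(- \frac{2534}{741}\right) \left(-57\right) = \frac{2534}{13}$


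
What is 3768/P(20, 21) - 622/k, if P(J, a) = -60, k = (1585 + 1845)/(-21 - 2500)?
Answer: 676329/1715 ≈ 394.36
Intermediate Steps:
k = -3430/2521 (k = 3430/(-2521) = 3430*(-1/2521) = -3430/2521 ≈ -1.3606)
3768/P(20, 21) - 622/k = 3768/(-60) - 622/(-3430/2521) = 3768*(-1/60) - 622*(-2521/3430) = -314/5 + 784031/1715 = 676329/1715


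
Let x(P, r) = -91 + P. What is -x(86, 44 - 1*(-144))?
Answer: 5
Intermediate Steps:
-x(86, 44 - 1*(-144)) = -(-91 + 86) = -1*(-5) = 5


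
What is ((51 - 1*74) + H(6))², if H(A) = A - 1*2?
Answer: 361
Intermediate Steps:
H(A) = -2 + A (H(A) = A - 2 = -2 + A)
((51 - 1*74) + H(6))² = ((51 - 1*74) + (-2 + 6))² = ((51 - 74) + 4)² = (-23 + 4)² = (-19)² = 361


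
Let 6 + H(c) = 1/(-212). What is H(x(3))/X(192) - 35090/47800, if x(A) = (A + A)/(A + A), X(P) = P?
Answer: -37228819/48641280 ≈ -0.76538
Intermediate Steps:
x(A) = 1 (x(A) = (2*A)/((2*A)) = (2*A)*(1/(2*A)) = 1)
H(c) = -1273/212 (H(c) = -6 + 1/(-212) = -6 - 1/212 = -1273/212)
H(x(3))/X(192) - 35090/47800 = -1273/212/192 - 35090/47800 = -1273/212*1/192 - 35090*1/47800 = -1273/40704 - 3509/4780 = -37228819/48641280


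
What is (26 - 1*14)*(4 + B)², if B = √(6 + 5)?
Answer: 324 + 96*√11 ≈ 642.40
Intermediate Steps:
B = √11 ≈ 3.3166
(26 - 1*14)*(4 + B)² = (26 - 1*14)*(4 + √11)² = (26 - 14)*(4 + √11)² = 12*(4 + √11)²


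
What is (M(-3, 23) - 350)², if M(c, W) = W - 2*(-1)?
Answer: 105625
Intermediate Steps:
M(c, W) = 2 + W (M(c, W) = W + 2 = 2 + W)
(M(-3, 23) - 350)² = ((2 + 23) - 350)² = (25 - 350)² = (-325)² = 105625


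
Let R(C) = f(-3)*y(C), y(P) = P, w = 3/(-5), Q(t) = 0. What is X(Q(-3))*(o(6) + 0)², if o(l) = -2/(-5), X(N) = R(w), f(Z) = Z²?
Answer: -108/125 ≈ -0.86400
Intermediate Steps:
w = -⅗ (w = 3*(-⅕) = -⅗ ≈ -0.60000)
R(C) = 9*C (R(C) = (-3)²*C = 9*C)
X(N) = -27/5 (X(N) = 9*(-⅗) = -27/5)
o(l) = ⅖ (o(l) = -2*(-⅕) = ⅖)
X(Q(-3))*(o(6) + 0)² = -27*(⅖ + 0)²/5 = -27*(⅖)²/5 = -27/5*4/25 = -108/125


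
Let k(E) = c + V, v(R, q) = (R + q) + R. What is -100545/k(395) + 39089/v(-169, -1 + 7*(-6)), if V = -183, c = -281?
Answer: 20170349/176784 ≈ 114.10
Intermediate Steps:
v(R, q) = q + 2*R
k(E) = -464 (k(E) = -281 - 183 = -464)
-100545/k(395) + 39089/v(-169, -1 + 7*(-6)) = -100545/(-464) + 39089/((-1 + 7*(-6)) + 2*(-169)) = -100545*(-1/464) + 39089/((-1 - 42) - 338) = 100545/464 + 39089/(-43 - 338) = 100545/464 + 39089/(-381) = 100545/464 + 39089*(-1/381) = 100545/464 - 39089/381 = 20170349/176784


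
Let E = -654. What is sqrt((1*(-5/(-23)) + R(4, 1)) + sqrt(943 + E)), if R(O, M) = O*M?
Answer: 2*sqrt(2806)/23 ≈ 4.6062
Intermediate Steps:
R(O, M) = M*O
sqrt((1*(-5/(-23)) + R(4, 1)) + sqrt(943 + E)) = sqrt((1*(-5/(-23)) + 1*4) + sqrt(943 - 654)) = sqrt((1*(-5*(-1/23)) + 4) + sqrt(289)) = sqrt((1*(5/23) + 4) + 17) = sqrt((5/23 + 4) + 17) = sqrt(97/23 + 17) = sqrt(488/23) = 2*sqrt(2806)/23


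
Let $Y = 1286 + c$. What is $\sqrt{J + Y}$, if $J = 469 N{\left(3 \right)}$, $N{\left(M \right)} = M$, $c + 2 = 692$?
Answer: $\sqrt{3383} \approx 58.164$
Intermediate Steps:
$c = 690$ ($c = -2 + 692 = 690$)
$Y = 1976$ ($Y = 1286 + 690 = 1976$)
$J = 1407$ ($J = 469 \cdot 3 = 1407$)
$\sqrt{J + Y} = \sqrt{1407 + 1976} = \sqrt{3383}$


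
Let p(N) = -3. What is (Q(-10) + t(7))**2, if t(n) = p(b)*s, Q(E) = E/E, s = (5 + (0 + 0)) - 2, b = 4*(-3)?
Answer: 64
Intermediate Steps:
b = -12
s = 3 (s = (5 + 0) - 2 = 5 - 2 = 3)
Q(E) = 1
t(n) = -9 (t(n) = -3*3 = -9)
(Q(-10) + t(7))**2 = (1 - 9)**2 = (-8)**2 = 64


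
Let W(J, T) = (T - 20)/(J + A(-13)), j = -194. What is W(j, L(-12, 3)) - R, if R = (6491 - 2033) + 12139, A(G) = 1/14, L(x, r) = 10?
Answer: -9012143/543 ≈ -16597.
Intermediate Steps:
A(G) = 1/14 (A(G) = 1*(1/14) = 1/14)
W(J, T) = (-20 + T)/(1/14 + J) (W(J, T) = (T - 20)/(J + 1/14) = (-20 + T)/(1/14 + J))
R = 16597 (R = 4458 + 12139 = 16597)
W(j, L(-12, 3)) - R = 14*(-20 + 10)/(1 + 14*(-194)) - 1*16597 = 14*(-10)/(1 - 2716) - 16597 = 14*(-10)/(-2715) - 16597 = 14*(-1/2715)*(-10) - 16597 = 28/543 - 16597 = -9012143/543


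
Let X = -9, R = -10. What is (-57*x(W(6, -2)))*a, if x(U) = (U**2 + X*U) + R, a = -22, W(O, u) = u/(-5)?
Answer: -421344/25 ≈ -16854.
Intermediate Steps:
W(O, u) = -u/5 (W(O, u) = u*(-1/5) = -u/5)
x(U) = -10 + U**2 - 9*U (x(U) = (U**2 - 9*U) - 10 = -10 + U**2 - 9*U)
(-57*x(W(6, -2)))*a = -57*(-10 + (-1/5*(-2))**2 - (-9)*(-2)/5)*(-22) = -57*(-10 + (2/5)**2 - 9*2/5)*(-22) = -57*(-10 + 4/25 - 18/5)*(-22) = -57*(-336/25)*(-22) = (19152/25)*(-22) = -421344/25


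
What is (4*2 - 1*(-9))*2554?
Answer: 43418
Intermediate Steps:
(4*2 - 1*(-9))*2554 = (8 + 9)*2554 = 17*2554 = 43418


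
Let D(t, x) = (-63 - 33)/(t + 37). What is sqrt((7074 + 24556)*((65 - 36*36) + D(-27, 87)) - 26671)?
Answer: I*sqrt(39266849) ≈ 6266.3*I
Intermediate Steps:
D(t, x) = -96/(37 + t)
sqrt((7074 + 24556)*((65 - 36*36) + D(-27, 87)) - 26671) = sqrt((7074 + 24556)*((65 - 36*36) - 96/(37 - 27)) - 26671) = sqrt(31630*((65 - 1296) - 96/10) - 26671) = sqrt(31630*(-1231 - 96*1/10) - 26671) = sqrt(31630*(-1231 - 48/5) - 26671) = sqrt(31630*(-6203/5) - 26671) = sqrt(-39240178 - 26671) = sqrt(-39266849) = I*sqrt(39266849)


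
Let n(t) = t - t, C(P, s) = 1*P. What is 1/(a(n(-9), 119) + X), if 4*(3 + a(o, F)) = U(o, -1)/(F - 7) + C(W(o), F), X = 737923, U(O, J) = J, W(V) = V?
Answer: 448/330588159 ≈ 1.3552e-6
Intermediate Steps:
C(P, s) = P
n(t) = 0
a(o, F) = -3 - 1/(4*(-7 + F)) + o/4 (a(o, F) = -3 + (-1/(F - 7) + o)/4 = -3 + (-1/(-7 + F) + o)/4 = -3 + (o - 1/(-7 + F))/4 = -3 + (-1/(4*(-7 + F)) + o/4) = -3 - 1/(4*(-7 + F)) + o/4)
1/(a(n(-9), 119) + X) = 1/((83 - 12*119 - 7*0 + 119*0)/(4*(-7 + 119)) + 737923) = 1/((¼)*(83 - 1428 + 0 + 0)/112 + 737923) = 1/((¼)*(1/112)*(-1345) + 737923) = 1/(-1345/448 + 737923) = 1/(330588159/448) = 448/330588159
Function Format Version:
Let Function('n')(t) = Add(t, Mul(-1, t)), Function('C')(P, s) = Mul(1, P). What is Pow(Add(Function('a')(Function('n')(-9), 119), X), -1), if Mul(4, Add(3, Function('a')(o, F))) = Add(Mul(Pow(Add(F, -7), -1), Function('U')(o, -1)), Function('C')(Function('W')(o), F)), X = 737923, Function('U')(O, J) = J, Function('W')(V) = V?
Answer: Rational(448, 330588159) ≈ 1.3552e-6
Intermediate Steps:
Function('C')(P, s) = P
Function('n')(t) = 0
Function('a')(o, F) = Add(-3, Mul(Rational(-1, 4), Pow(Add(-7, F), -1)), Mul(Rational(1, 4), o)) (Function('a')(o, F) = Add(-3, Mul(Rational(1, 4), Add(Mul(Pow(Add(F, -7), -1), -1), o))) = Add(-3, Mul(Rational(1, 4), Add(Mul(Pow(Add(-7, F), -1), -1), o))) = Add(-3, Mul(Rational(1, 4), Add(Mul(-1, Pow(Add(-7, F), -1)), o))) = Add(-3, Mul(Rational(1, 4), Add(o, Mul(-1, Pow(Add(-7, F), -1))))) = Add(-3, Add(Mul(Rational(-1, 4), Pow(Add(-7, F), -1)), Mul(Rational(1, 4), o))) = Add(-3, Mul(Rational(-1, 4), Pow(Add(-7, F), -1)), Mul(Rational(1, 4), o)))
Pow(Add(Function('a')(Function('n')(-9), 119), X), -1) = Pow(Add(Mul(Rational(1, 4), Pow(Add(-7, 119), -1), Add(83, Mul(-12, 119), Mul(-7, 0), Mul(119, 0))), 737923), -1) = Pow(Add(Mul(Rational(1, 4), Pow(112, -1), Add(83, -1428, 0, 0)), 737923), -1) = Pow(Add(Mul(Rational(1, 4), Rational(1, 112), -1345), 737923), -1) = Pow(Add(Rational(-1345, 448), 737923), -1) = Pow(Rational(330588159, 448), -1) = Rational(448, 330588159)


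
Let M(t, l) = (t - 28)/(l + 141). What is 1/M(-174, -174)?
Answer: 33/202 ≈ 0.16337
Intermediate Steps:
M(t, l) = (-28 + t)/(141 + l)
1/M(-174, -174) = 1/((-28 - 174)/(141 - 174)) = 1/(-202/(-33)) = 1/(-1/33*(-202)) = 1/(202/33) = 33/202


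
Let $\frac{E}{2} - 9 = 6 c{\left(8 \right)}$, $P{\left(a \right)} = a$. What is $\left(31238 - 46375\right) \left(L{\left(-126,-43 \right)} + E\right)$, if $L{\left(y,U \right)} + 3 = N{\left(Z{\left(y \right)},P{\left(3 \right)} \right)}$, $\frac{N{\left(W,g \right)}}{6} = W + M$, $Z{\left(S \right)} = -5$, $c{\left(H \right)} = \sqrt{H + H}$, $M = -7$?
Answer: $136233$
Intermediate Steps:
$c{\left(H \right)} = \sqrt{2} \sqrt{H}$ ($c{\left(H \right)} = \sqrt{2 H} = \sqrt{2} \sqrt{H}$)
$N{\left(W,g \right)} = -42 + 6 W$ ($N{\left(W,g \right)} = 6 \left(W - 7\right) = 6 \left(-7 + W\right) = -42 + 6 W$)
$L{\left(y,U \right)} = -75$ ($L{\left(y,U \right)} = -3 + \left(-42 + 6 \left(-5\right)\right) = -3 - 72 = -75$)
$E = 66$ ($E = 18 + 2 \cdot 6 \sqrt{2} \sqrt{8} = 18 + 2 \cdot 6 \sqrt{2} \cdot 2 \sqrt{2} = 18 + 2 \cdot 6 \cdot 4 = 18 + 2 \cdot 24 = 18 + 48 = 66$)
$\left(31238 - 46375\right) \left(L{\left(-126,-43 \right)} + E\right) = \left(31238 - 46375\right) \left(-75 + 66\right) = \left(-15137\right) \left(-9\right) = 136233$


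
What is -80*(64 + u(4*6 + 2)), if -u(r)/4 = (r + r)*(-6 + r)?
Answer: 327680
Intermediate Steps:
u(r) = -8*r*(-6 + r) (u(r) = -4*(r + r)*(-6 + r) = -4*2*r*(-6 + r) = -8*r*(-6 + r))
-80*(64 + u(4*6 + 2)) = -80*(64 + 8*(4*6 + 2)*(6 - (4*6 + 2))) = -80*(64 + 8*(24 + 2)*(6 - (24 + 2))) = -80*(64 + 8*26*(6 - 1*26)) = -80*(64 + 8*26*(6 - 26)) = -80*(64 + 8*26*(-20)) = -80*(64 - 4160) = -80*(-4096) = 327680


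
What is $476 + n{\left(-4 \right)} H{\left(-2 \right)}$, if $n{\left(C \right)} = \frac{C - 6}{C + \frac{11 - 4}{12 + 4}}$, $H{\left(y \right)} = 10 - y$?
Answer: $\frac{9684}{19} \approx 509.68$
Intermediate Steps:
$n{\left(C \right)} = \frac{-6 + C}{\frac{7}{16} + C}$ ($n{\left(C \right)} = \frac{-6 + C}{C + \frac{7}{16}} = \frac{-6 + C}{\frac{7}{16} + C}$)
$476 + n{\left(-4 \right)} H{\left(-2 \right)} = 476 + \frac{16 \left(-6 - 4\right)}{7 + 16 \left(-4\right)} \left(10 - -2\right) = 476 + 16 \frac{1}{7 - 64} \left(-10\right) \left(10 + 2\right) = 476 + 16 \frac{1}{-57} \left(-10\right) 12 = 476 + 16 \left(- \frac{1}{57}\right) \left(-10\right) 12 = 476 + \frac{160}{57} \cdot 12 = 476 + \frac{640}{19} = \frac{9684}{19}$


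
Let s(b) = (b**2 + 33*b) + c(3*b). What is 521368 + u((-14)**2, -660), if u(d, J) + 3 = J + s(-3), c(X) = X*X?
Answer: 520696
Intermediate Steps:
c(X) = X**2
s(b) = 10*b**2 + 33*b (s(b) = (b**2 + 33*b) + (3*b)**2 = (b**2 + 33*b) + 9*b**2 = 10*b**2 + 33*b)
u(d, J) = -12 + J (u(d, J) = -3 + (J - 3*(33 + 10*(-3))) = -3 + (J - 3*(33 - 30)) = -3 + (J - 3*3) = -3 + (J - 9) = -3 + (-9 + J) = -12 + J)
521368 + u((-14)**2, -660) = 521368 + (-12 - 660) = 521368 - 672 = 520696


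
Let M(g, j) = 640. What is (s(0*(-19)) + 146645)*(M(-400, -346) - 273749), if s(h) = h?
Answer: -40050069305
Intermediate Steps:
(s(0*(-19)) + 146645)*(M(-400, -346) - 273749) = (0*(-19) + 146645)*(640 - 273749) = (0 + 146645)*(-273109) = 146645*(-273109) = -40050069305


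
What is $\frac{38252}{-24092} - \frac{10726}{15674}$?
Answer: $- \frac{107246580}{47202251} \approx -2.2721$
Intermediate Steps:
$\frac{38252}{-24092} - \frac{10726}{15674} = 38252 \left(- \frac{1}{24092}\right) - \frac{5363}{7837} = - \frac{9563}{6023} - \frac{5363}{7837} = - \frac{107246580}{47202251}$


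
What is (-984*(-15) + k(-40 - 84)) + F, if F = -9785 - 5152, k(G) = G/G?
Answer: -176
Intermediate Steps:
k(G) = 1
F = -14937
(-984*(-15) + k(-40 - 84)) + F = (-984*(-15) + 1) - 14937 = (14760 + 1) - 14937 = 14761 - 14937 = -176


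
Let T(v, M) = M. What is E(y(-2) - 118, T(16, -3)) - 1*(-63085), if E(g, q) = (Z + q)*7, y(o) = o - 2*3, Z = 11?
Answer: 63141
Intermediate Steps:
y(o) = -6 + o (y(o) = o - 6 = -6 + o)
E(g, q) = 77 + 7*q (E(g, q) = (11 + q)*7 = 77 + 7*q)
E(y(-2) - 118, T(16, -3)) - 1*(-63085) = (77 + 7*(-3)) - 1*(-63085) = (77 - 21) + 63085 = 56 + 63085 = 63141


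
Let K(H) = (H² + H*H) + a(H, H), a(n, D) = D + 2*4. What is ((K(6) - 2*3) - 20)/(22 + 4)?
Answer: 30/13 ≈ 2.3077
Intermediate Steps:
a(n, D) = 8 + D (a(n, D) = D + 8 = 8 + D)
K(H) = 8 + H + 2*H² (K(H) = (H² + H*H) + (8 + H) = (H² + H²) + (8 + H) = 2*H² + (8 + H) = 8 + H + 2*H²)
((K(6) - 2*3) - 20)/(22 + 4) = (((8 + 6 + 2*6²) - 2*3) - 20)/(22 + 4) = (((8 + 6 + 2*36) - 6) - 20)/26 = (((8 + 6 + 72) - 6) - 20)*(1/26) = ((86 - 6) - 20)*(1/26) = (80 - 20)*(1/26) = 60*(1/26) = 30/13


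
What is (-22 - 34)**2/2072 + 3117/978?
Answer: 56699/12062 ≈ 4.7006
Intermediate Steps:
(-22 - 34)**2/2072 + 3117/978 = (-56)**2*(1/2072) + 3117*(1/978) = 3136*(1/2072) + 1039/326 = 56/37 + 1039/326 = 56699/12062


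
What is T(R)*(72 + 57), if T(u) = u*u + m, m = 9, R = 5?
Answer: 4386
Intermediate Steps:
T(u) = 9 + u² (T(u) = u*u + 9 = u² + 9 = 9 + u²)
T(R)*(72 + 57) = (9 + 5²)*(72 + 57) = (9 + 25)*129 = 34*129 = 4386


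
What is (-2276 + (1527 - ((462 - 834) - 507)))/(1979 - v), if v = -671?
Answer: 13/265 ≈ 0.049057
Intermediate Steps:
(-2276 + (1527 - ((462 - 834) - 507)))/(1979 - v) = (-2276 + (1527 - ((462 - 834) - 507)))/(1979 - 1*(-671)) = (-2276 + (1527 - (-372 - 507)))/(1979 + 671) = (-2276 + (1527 - 1*(-879)))/2650 = (-2276 + (1527 + 879))*(1/2650) = (-2276 + 2406)*(1/2650) = 130*(1/2650) = 13/265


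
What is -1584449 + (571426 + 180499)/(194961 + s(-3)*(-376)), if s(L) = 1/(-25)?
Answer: -7723220991924/4874401 ≈ -1.5844e+6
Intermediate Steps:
s(L) = -1/25
-1584449 + (571426 + 180499)/(194961 + s(-3)*(-376)) = -1584449 + (571426 + 180499)/(194961 - 1/25*(-376)) = -1584449 + 751925/(194961 + 376/25) = -1584449 + 751925/(4874401/25) = -1584449 + 751925*(25/4874401) = -1584449 + 18798125/4874401 = -7723220991924/4874401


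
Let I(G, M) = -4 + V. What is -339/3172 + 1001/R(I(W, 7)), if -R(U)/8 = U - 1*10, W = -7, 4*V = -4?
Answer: 783623/95160 ≈ 8.2348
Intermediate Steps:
V = -1 (V = (¼)*(-4) = -1)
I(G, M) = -5 (I(G, M) = -4 - 1 = -5)
R(U) = 80 - 8*U (R(U) = -8*(U - 1*10) = -8*(U - 10) = -8*(-10 + U) = 80 - 8*U)
-339/3172 + 1001/R(I(W, 7)) = -339/3172 + 1001/(80 - 8*(-5)) = -339*1/3172 + 1001/(80 + 40) = -339/3172 + 1001/120 = 783623/95160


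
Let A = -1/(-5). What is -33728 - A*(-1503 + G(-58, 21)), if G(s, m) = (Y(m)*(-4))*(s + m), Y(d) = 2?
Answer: -167433/5 ≈ -33487.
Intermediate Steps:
G(s, m) = -8*m - 8*s (G(s, m) = (2*(-4))*(s + m) = -8*(m + s) = -8*m - 8*s)
A = ⅕ (A = -1*(-⅕) = ⅕ ≈ 0.20000)
-33728 - A*(-1503 + G(-58, 21)) = -33728 - (-1503 + (-8*21 - 8*(-58)))/5 = -33728 - (-1503 + (-168 + 464))/5 = -33728 - (-1503 + 296)/5 = -33728 - (-1207)/5 = -33728 - 1*(-1207/5) = -33728 + 1207/5 = -167433/5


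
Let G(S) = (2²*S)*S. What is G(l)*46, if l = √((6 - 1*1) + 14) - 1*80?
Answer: 1181096 - 29440*√19 ≈ 1.0528e+6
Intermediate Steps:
l = -80 + √19 (l = √((6 - 1) + 14) - 80 = √(5 + 14) - 80 = √19 - 80 = -80 + √19 ≈ -75.641)
G(S) = 4*S² (G(S) = (4*S)*S = 4*S²)
G(l)*46 = (4*(-80 + √19)²)*46 = 184*(-80 + √19)²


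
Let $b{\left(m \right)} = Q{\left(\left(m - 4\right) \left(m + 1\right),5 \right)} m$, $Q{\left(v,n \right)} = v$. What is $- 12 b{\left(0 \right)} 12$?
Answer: $0$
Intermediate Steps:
$b{\left(m \right)} = m \left(1 + m\right) \left(-4 + m\right)$ ($b{\left(m \right)} = \left(m - 4\right) \left(m + 1\right) m = \left(-4 + m\right) \left(1 + m\right) m = \left(1 + m\right) \left(-4 + m\right) m = m \left(1 + m\right) \left(-4 + m\right)$)
$- 12 b{\left(0 \right)} 12 = - 12 \cdot 0 \left(-4 + 0^{2} - 0\right) 12 = - 12 \cdot 0 \left(-4 + 0 + 0\right) 12 = - 12 \cdot 0 \left(-4\right) 12 = \left(-12\right) 0 \cdot 12 = 0 \cdot 12 = 0$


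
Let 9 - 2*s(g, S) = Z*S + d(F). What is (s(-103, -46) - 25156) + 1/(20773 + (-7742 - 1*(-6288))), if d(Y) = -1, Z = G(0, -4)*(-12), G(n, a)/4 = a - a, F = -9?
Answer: -485892168/19319 ≈ -25151.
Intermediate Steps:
G(n, a) = 0 (G(n, a) = 4*(a - a) = 4*0 = 0)
Z = 0 (Z = 0*(-12) = 0)
s(g, S) = 5 (s(g, S) = 9/2 - (0*S - 1)/2 = 9/2 - (0 - 1)/2 = 9/2 - ½*(-1) = 9/2 + ½ = 5)
(s(-103, -46) - 25156) + 1/(20773 + (-7742 - 1*(-6288))) = (5 - 25156) + 1/(20773 + (-7742 - 1*(-6288))) = -25151 + 1/(20773 + (-7742 + 6288)) = -25151 + 1/(20773 - 1454) = -25151 + 1/19319 = -485892168/19319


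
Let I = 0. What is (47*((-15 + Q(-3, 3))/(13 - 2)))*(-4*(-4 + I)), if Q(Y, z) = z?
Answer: -9024/11 ≈ -820.36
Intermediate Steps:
(47*((-15 + Q(-3, 3))/(13 - 2)))*(-4*(-4 + I)) = (47*((-15 + 3)/(13 - 2)))*(-4*(-4 + 0)) = (47*(-12/11))*(-4*(-4)) = (47*(-12*1/11))*16 = (47*(-12/11))*16 = -564/11*16 = -9024/11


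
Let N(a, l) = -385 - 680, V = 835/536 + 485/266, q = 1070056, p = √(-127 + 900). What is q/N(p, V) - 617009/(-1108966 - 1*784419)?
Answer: -81014834599/80658201 ≈ -1004.4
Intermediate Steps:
p = √773 ≈ 27.803
V = 241035/71288 (V = 835*(1/536) + 485*(1/266) = 835/536 + 485/266 = 241035/71288 ≈ 3.3811)
N(a, l) = -1065
q/N(p, V) - 617009/(-1108966 - 1*784419) = 1070056/(-1065) - 617009/(-1108966 - 1*784419) = 1070056*(-1/1065) - 617009/(-1108966 - 784419) = -1070056/1065 - 617009/(-1893385) = -1070056/1065 - 617009*(-1/1893385) = -1070056/1065 + 617009/1893385 = -81014834599/80658201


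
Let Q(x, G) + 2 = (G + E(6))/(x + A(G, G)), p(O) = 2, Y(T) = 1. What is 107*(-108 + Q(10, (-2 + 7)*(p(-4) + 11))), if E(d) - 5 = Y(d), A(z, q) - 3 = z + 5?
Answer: -969313/83 ≈ -11678.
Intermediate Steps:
A(z, q) = 8 + z (A(z, q) = 3 + (z + 5) = 3 + (5 + z) = 8 + z)
E(d) = 6 (E(d) = 5 + 1 = 6)
Q(x, G) = -2 + (6 + G)/(8 + G + x) (Q(x, G) = -2 + (G + 6)/(x + (8 + G)) = -2 + (6 + G)/(8 + G + x))
107*(-108 + Q(10, (-2 + 7)*(p(-4) + 11))) = 107*(-108 + (-10 - (-2 + 7)*(2 + 11) - 2*10)/(8 + (-2 + 7)*(2 + 11) + 10)) = 107*(-108 + (-10 - 5*13 - 20)/(8 + 5*13 + 10)) = 107*(-108 + (-10 - 1*65 - 20)/(8 + 65 + 10)) = 107*(-108 + (-10 - 65 - 20)/83) = 107*(-108 + (1/83)*(-95)) = 107*(-108 - 95/83) = 107*(-9059/83) = -969313/83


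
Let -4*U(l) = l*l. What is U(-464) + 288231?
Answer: 234407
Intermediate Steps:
U(l) = -l²/4 (U(l) = -l*l/4 = -l²/4)
U(-464) + 288231 = -¼*(-464)² + 288231 = -¼*215296 + 288231 = -53824 + 288231 = 234407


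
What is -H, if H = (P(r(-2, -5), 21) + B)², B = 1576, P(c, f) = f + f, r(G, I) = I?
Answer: -2617924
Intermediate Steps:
P(c, f) = 2*f
H = 2617924 (H = (2*21 + 1576)² = (42 + 1576)² = 1618² = 2617924)
-H = -1*2617924 = -2617924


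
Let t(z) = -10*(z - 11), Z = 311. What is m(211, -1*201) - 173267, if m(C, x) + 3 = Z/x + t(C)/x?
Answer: -11608527/67 ≈ -1.7326e+5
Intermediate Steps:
t(z) = 110 - 10*z (t(z) = -10*(-11 + z) = 110 - 10*z)
m(C, x) = -3 + 311/x + (110 - 10*C)/x (m(C, x) = -3 + (311/x + (110 - 10*C)/x) = -3 + 311/x + (110 - 10*C)/x)
m(211, -1*201) - 173267 = (421 - 10*211 - (-3)*201)/((-1*201)) - 173267 = (421 - 2110 - 3*(-201))/(-201) - 173267 = -(421 - 2110 + 603)/201 - 173267 = -1/201*(-1086) - 173267 = 362/67 - 173267 = -11608527/67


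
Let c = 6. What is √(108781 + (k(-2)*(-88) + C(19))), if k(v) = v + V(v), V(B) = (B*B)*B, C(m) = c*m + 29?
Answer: 2*√27451 ≈ 331.37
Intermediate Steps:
C(m) = 29 + 6*m (C(m) = 6*m + 29 = 29 + 6*m)
V(B) = B³ (V(B) = B²*B = B³)
k(v) = v + v³
√(108781 + (k(-2)*(-88) + C(19))) = √(108781 + ((-2 + (-2)³)*(-88) + (29 + 6*19))) = √(108781 + ((-2 - 8)*(-88) + (29 + 114))) = √(108781 + (-10*(-88) + 143)) = √(108781 + (880 + 143)) = √(108781 + 1023) = √109804 = 2*√27451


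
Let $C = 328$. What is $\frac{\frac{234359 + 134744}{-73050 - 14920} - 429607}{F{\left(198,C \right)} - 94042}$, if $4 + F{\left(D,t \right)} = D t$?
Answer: $\frac{37792896893}{2560102940} \approx 14.762$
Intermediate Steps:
$F{\left(D,t \right)} = -4 + D t$
$\frac{\frac{234359 + 134744}{-73050 - 14920} - 429607}{F{\left(198,C \right)} - 94042} = \frac{\frac{234359 + 134744}{-73050 - 14920} - 429607}{\left(-4 + 198 \cdot 328\right) - 94042} = \frac{\frac{369103}{-87970} - 429607}{\left(-4 + 64944\right) - 94042} = \frac{369103 \left(- \frac{1}{87970}\right) - 429607}{64940 - 94042} = \frac{- \frac{369103}{87970} - 429607}{-29102} = \left(- \frac{37792896893}{87970}\right) \left(- \frac{1}{29102}\right) = \frac{37792896893}{2560102940}$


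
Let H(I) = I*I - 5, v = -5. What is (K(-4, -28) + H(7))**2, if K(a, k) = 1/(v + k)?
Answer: 2105401/1089 ≈ 1933.3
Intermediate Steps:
K(a, k) = 1/(-5 + k)
H(I) = -5 + I**2 (H(I) = I**2 - 5 = -5 + I**2)
(K(-4, -28) + H(7))**2 = (1/(-5 - 28) + (-5 + 7**2))**2 = (1/(-33) + (-5 + 49))**2 = (-1/33 + 44)**2 = (1451/33)**2 = 2105401/1089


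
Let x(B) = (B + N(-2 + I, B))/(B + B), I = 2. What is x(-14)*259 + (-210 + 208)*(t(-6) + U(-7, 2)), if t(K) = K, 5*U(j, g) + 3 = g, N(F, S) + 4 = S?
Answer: 1542/5 ≈ 308.40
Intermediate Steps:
N(F, S) = -4 + S
U(j, g) = -⅗ + g/5
x(B) = (-4 + 2*B)/(2*B) (x(B) = (B + (-4 + B))/(B + B) = (-4 + 2*B)/((2*B)) = (-4 + 2*B)*(1/(2*B)) = (-4 + 2*B)/(2*B))
x(-14)*259 + (-210 + 208)*(t(-6) + U(-7, 2)) = ((-2 - 14)/(-14))*259 + (-210 + 208)*(-6 + (-⅗ + (⅕)*2)) = -1/14*(-16)*259 - 2*(-6 + (-⅗ + ⅖)) = (8/7)*259 - 2*(-6 - ⅕) = 296 - 2*(-31/5) = 296 + 62/5 = 1542/5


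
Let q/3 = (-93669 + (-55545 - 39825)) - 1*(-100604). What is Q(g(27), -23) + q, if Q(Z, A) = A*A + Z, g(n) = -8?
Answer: -264784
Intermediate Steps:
Q(Z, A) = Z + A**2 (Q(Z, A) = A**2 + Z = Z + A**2)
q = -265305 (q = 3*((-93669 + (-55545 - 39825)) - 1*(-100604)) = 3*((-93669 - 95370) + 100604) = 3*(-189039 + 100604) = 3*(-88435) = -265305)
Q(g(27), -23) + q = (-8 + (-23)**2) - 265305 = (-8 + 529) - 265305 = 521 - 265305 = -264784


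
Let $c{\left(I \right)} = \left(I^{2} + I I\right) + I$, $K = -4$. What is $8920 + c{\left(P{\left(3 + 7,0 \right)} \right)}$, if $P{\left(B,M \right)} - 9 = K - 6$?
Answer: $8921$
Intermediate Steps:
$P{\left(B,M \right)} = -1$ ($P{\left(B,M \right)} = 9 - 10 = -1$)
$c{\left(I \right)} = I + 2 I^{2}$ ($c{\left(I \right)} = \left(I^{2} + I^{2}\right) + I = 2 I^{2} + I = I + 2 I^{2}$)
$8920 + c{\left(P{\left(3 + 7,0 \right)} \right)} = 8920 - \left(1 + 2 \left(-1\right)\right) = 8920 - \left(1 - 2\right) = 8920 - -1 = 8920 + 1 = 8921$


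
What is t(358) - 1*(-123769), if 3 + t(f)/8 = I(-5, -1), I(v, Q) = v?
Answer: 123705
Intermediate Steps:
t(f) = -64 (t(f) = -24 + 8*(-5) = -24 - 40 = -64)
t(358) - 1*(-123769) = -64 - 1*(-123769) = -64 + 123769 = 123705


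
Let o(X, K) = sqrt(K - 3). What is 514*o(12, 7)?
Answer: 1028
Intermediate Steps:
o(X, K) = sqrt(-3 + K)
514*o(12, 7) = 514*sqrt(-3 + 7) = 514*sqrt(4) = 514*2 = 1028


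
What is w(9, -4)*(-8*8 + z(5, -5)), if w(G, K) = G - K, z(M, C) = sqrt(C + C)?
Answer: -832 + 13*I*sqrt(10) ≈ -832.0 + 41.11*I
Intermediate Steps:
z(M, C) = sqrt(2)*sqrt(C) (z(M, C) = sqrt(2*C) = sqrt(2)*sqrt(C))
w(9, -4)*(-8*8 + z(5, -5)) = (9 - 1*(-4))*(-8*8 + sqrt(2)*sqrt(-5)) = (9 + 4)*(-64 + sqrt(2)*(I*sqrt(5))) = 13*(-64 + I*sqrt(10)) = -832 + 13*I*sqrt(10)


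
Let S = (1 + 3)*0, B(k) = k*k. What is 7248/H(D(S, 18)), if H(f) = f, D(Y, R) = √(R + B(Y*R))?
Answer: 1208*√2 ≈ 1708.4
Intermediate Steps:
B(k) = k²
S = 0 (S = 4*0 = 0)
D(Y, R) = √(R + R²*Y²) (D(Y, R) = √(R + (Y*R)²) = √(R + (R*Y)²) = √(R + R²*Y²))
7248/H(D(S, 18)) = 7248/(√(18*(1 + 18*0²))) = 7248/(√(18*(1 + 18*0))) = 7248/(√(18*(1 + 0))) = 7248/(√(18*1)) = 7248/(√18) = 7248/((3*√2)) = 7248*(√2/6) = 1208*√2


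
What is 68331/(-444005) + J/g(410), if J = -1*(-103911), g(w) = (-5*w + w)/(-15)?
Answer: 138388598097/145633640 ≈ 950.25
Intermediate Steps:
g(w) = 4*w/15 (g(w) = -4*w*(-1/15) = 4*w/15)
J = 103911
68331/(-444005) + J/g(410) = 68331/(-444005) + 103911/(((4/15)*410)) = 68331*(-1/444005) + 103911/(328/3) = -68331/444005 + 103911*(3/328) = -68331/444005 + 311733/328 = 138388598097/145633640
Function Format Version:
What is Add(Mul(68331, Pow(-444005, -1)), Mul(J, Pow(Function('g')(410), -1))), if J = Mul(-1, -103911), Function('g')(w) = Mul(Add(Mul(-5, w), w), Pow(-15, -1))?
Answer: Rational(138388598097, 145633640) ≈ 950.25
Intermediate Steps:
Function('g')(w) = Mul(Rational(4, 15), w) (Function('g')(w) = Mul(Mul(-4, w), Rational(-1, 15)) = Mul(Rational(4, 15), w))
J = 103911
Add(Mul(68331, Pow(-444005, -1)), Mul(J, Pow(Function('g')(410), -1))) = Add(Mul(68331, Pow(-444005, -1)), Mul(103911, Pow(Mul(Rational(4, 15), 410), -1))) = Add(Mul(68331, Rational(-1, 444005)), Mul(103911, Pow(Rational(328, 3), -1))) = Add(Rational(-68331, 444005), Mul(103911, Rational(3, 328))) = Add(Rational(-68331, 444005), Rational(311733, 328)) = Rational(138388598097, 145633640)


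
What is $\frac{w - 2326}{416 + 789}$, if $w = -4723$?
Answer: $- \frac{7049}{1205} \approx -5.8498$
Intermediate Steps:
$\frac{w - 2326}{416 + 789} = \frac{-4723 - 2326}{416 + 789} = - \frac{7049}{1205}$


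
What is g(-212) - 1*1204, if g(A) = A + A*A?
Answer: 43528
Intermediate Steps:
g(A) = A + A²
g(-212) - 1*1204 = -212*(1 - 212) - 1*1204 = -212*(-211) - 1204 = 44732 - 1204 = 43528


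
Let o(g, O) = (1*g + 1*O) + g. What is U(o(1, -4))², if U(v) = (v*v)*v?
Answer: 64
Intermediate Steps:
o(g, O) = O + 2*g (o(g, O) = (g + O) + g = (O + g) + g = O + 2*g)
U(v) = v³ (U(v) = v²*v = v³)
U(o(1, -4))² = ((-4 + 2*1)³)² = ((-4 + 2)³)² = ((-2)³)² = (-8)² = 64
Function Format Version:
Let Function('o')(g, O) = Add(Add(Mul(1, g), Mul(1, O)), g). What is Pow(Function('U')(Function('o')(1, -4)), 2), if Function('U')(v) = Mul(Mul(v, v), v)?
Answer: 64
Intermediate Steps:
Function('o')(g, O) = Add(O, Mul(2, g)) (Function('o')(g, O) = Add(Add(g, O), g) = Add(Add(O, g), g) = Add(O, Mul(2, g)))
Function('U')(v) = Pow(v, 3) (Function('U')(v) = Mul(Pow(v, 2), v) = Pow(v, 3))
Pow(Function('U')(Function('o')(1, -4)), 2) = Pow(Pow(Add(-4, Mul(2, 1)), 3), 2) = Pow(Pow(Add(-4, 2), 3), 2) = Pow(Pow(-2, 3), 2) = Pow(-8, 2) = 64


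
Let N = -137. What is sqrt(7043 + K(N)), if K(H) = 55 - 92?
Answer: sqrt(7006) ≈ 83.702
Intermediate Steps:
K(H) = -37
sqrt(7043 + K(N)) = sqrt(7043 - 37) = sqrt(7006)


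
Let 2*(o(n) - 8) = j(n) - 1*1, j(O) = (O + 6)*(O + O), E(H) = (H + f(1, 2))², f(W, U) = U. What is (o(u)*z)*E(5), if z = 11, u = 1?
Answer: 15631/2 ≈ 7815.5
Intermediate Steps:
E(H) = (2 + H)² (E(H) = (H + 2)² = (2 + H)²)
j(O) = 2*O*(6 + O) (j(O) = (6 + O)*(2*O) = 2*O*(6 + O))
o(n) = 15/2 + n*(6 + n) (o(n) = 8 + (2*n*(6 + n) - 1*1)/2 = 8 + (2*n*(6 + n) - 1)/2 = 8 + (-1 + 2*n*(6 + n))/2 = 8 + (-½ + n*(6 + n)) = 15/2 + n*(6 + n))
(o(u)*z)*E(5) = ((15/2 + 1*(6 + 1))*11)*(2 + 5)² = ((15/2 + 1*7)*11)*7² = ((15/2 + 7)*11)*49 = ((29/2)*11)*49 = (319/2)*49 = 15631/2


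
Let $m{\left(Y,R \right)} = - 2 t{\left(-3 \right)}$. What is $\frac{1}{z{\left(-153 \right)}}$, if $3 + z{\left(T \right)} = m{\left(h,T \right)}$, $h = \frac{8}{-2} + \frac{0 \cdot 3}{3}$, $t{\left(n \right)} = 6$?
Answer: $- \frac{1}{15} \approx -0.066667$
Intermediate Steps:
$h = -4$ ($h = 8 \left(- \frac{1}{2}\right) + 0 \cdot \frac{1}{3} = -4 + 0 = -4$)
$m{\left(Y,R \right)} = -12$ ($m{\left(Y,R \right)} = \left(-2\right) 6 = -12$)
$z{\left(T \right)} = -15$ ($z{\left(T \right)} = -3 - 12 = -15$)
$\frac{1}{z{\left(-153 \right)}} = \frac{1}{-15} = - \frac{1}{15}$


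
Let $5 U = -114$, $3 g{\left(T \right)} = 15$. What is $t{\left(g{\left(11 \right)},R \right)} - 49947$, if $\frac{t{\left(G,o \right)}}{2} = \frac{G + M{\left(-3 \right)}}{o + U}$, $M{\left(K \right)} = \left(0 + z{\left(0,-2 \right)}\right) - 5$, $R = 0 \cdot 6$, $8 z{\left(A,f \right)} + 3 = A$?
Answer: $- \frac{7591939}{152} \approx -49947.0$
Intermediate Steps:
$g{\left(T \right)} = 5$ ($g{\left(T \right)} = \frac{1}{3} \cdot 15 = 5$)
$z{\left(A,f \right)} = - \frac{3}{8} + \frac{A}{8}$
$U = - \frac{114}{5}$ ($U = \frac{1}{5} \left(-114\right) = - \frac{114}{5} \approx -22.8$)
$R = 0$
$M{\left(K \right)} = - \frac{43}{8}$ ($M{\left(K \right)} = \left(0 + \left(- \frac{3}{8} + \frac{1}{8} \cdot 0\right)\right) - 5 = \left(0 + \left(- \frac{3}{8} + 0\right)\right) - 5 = \left(0 - \frac{3}{8}\right) - 5 = - \frac{3}{8} - 5 = - \frac{43}{8}$)
$t{\left(G,o \right)} = \frac{2 \left(- \frac{43}{8} + G\right)}{- \frac{114}{5} + o}$ ($t{\left(G,o \right)} = 2 \frac{G - \frac{43}{8}}{o - \frac{114}{5}} = 2 \frac{- \frac{43}{8} + G}{- \frac{114}{5} + o} = \frac{2 \left(- \frac{43}{8} + G\right)}{- \frac{114}{5} + o}$)
$t{\left(g{\left(11 \right)},R \right)} - 49947 = \frac{5 \left(-43 + 8 \cdot 5\right)}{4 \left(-114 + 5 \cdot 0\right)} - 49947 = \frac{5 \left(-43 + 40\right)}{4 \left(-114 + 0\right)} - 49947 = \frac{5}{4} \frac{1}{-114} \left(-3\right) - 49947 = \frac{5}{4} \left(- \frac{1}{114}\right) \left(-3\right) - 49947 = \frac{5}{152} - 49947 = - \frac{7591939}{152}$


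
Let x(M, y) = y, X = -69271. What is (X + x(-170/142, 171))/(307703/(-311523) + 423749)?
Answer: -5381559825/33001813006 ≈ -0.16307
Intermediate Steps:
(X + x(-170/142, 171))/(307703/(-311523) + 423749) = (-69271 + 171)/(307703/(-311523) + 423749) = -69100/(307703*(-1/311523) + 423749) = -69100/(-307703/311523 + 423749) = -69100/132007252024/311523 = -69100*311523/132007252024 = -5381559825/33001813006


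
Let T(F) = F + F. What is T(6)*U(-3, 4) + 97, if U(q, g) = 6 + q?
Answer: 133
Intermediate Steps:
T(F) = 2*F
T(6)*U(-3, 4) + 97 = (2*6)*(6 - 3) + 97 = 12*3 + 97 = 36 + 97 = 133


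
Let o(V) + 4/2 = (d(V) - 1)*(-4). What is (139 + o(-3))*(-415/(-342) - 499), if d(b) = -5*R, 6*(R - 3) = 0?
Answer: -11406281/114 ≈ -1.0006e+5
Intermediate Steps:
R = 3 (R = 3 + (1/6)*0 = 3 + 0 = 3)
d(b) = -15 (d(b) = -5*3 = -15)
o(V) = 62 (o(V) = -2 + (-15 - 1)*(-4) = -2 - 16*(-4) = -2 + 64 = 62)
(139 + o(-3))*(-415/(-342) - 499) = (139 + 62)*(-415/(-342) - 499) = 201*(-415*(-1/342) - 499) = 201*(415/342 - 499) = 201*(-170243/342) = -11406281/114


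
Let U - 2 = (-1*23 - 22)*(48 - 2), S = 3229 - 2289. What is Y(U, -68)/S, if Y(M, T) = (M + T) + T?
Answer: -551/235 ≈ -2.3447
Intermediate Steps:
S = 940
U = -2068 (U = 2 + (-1*23 - 22)*(48 - 2) = 2 + (-23 - 22)*46 = 2 - 45*46 = 2 - 2070 = -2068)
Y(M, T) = M + 2*T
Y(U, -68)/S = (-2068 + 2*(-68))/940 = (-2068 - 136)*(1/940) = -2204*1/940 = -551/235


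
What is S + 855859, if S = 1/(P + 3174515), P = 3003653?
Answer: 5287640686313/6178168 ≈ 8.5586e+5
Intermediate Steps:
S = 1/6178168 (S = 1/(3003653 + 3174515) = 1/6178168 ≈ 1.6186e-7)
S + 855859 = 1/6178168 + 855859 = 5287640686313/6178168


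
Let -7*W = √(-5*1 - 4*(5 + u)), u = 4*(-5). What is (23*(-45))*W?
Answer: 1035*√55/7 ≈ 1096.5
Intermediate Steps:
u = -20
W = -√55/7 (W = -√(-5*1 - 4*(5 - 20))/7 = -√(-5 - 4*(-15))/7 = -√(-5 + 60)/7 = -√55/7 ≈ -1.0595)
(23*(-45))*W = (23*(-45))*(-√55/7) = -(-1035)*√55/7 = 1035*√55/7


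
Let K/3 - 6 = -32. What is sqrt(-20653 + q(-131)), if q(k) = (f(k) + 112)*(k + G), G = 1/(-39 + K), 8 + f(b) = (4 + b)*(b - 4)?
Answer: I*sqrt(3468517949)/39 ≈ 1510.1*I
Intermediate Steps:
K = -78 (K = 18 + 3*(-32) = 18 - 96 = -78)
f(b) = -8 + (-4 + b)*(4 + b) (f(b) = -8 + (4 + b)*(b - 4) = -8 + (4 + b)*(-4 + b) = -8 + (-4 + b)*(4 + b))
G = -1/117 (G = 1/(-39 - 78) = 1/(-117) = -1/117 ≈ -0.0085470)
q(k) = (88 + k**2)*(-1/117 + k) (q(k) = ((-24 + k**2) + 112)*(k - 1/117) = (88 + k**2)*(-1/117 + k))
sqrt(-20653 + q(-131)) = sqrt(-20653 + (-88/117 + (-131)**3 + 88*(-131) - 1/117*(-131)**2)) = sqrt(-20653 + (-88/117 - 2248091 - 11528 - 1/117*17161)) = sqrt(-20653 + (-88/117 - 2248091 - 11528 - 17161/117)) = sqrt(-20653 - 264392672/117) = sqrt(-266809073/117) = I*sqrt(3468517949)/39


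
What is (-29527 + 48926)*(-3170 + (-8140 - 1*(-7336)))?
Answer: -77091626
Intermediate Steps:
(-29527 + 48926)*(-3170 + (-8140 - 1*(-7336))) = 19399*(-3170 + (-8140 + 7336)) = 19399*(-3170 - 804) = 19399*(-3974) = -77091626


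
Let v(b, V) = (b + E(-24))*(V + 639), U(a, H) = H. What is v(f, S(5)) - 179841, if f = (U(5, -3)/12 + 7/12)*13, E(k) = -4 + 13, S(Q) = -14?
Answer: -514523/3 ≈ -1.7151e+5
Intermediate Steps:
E(k) = 9
f = 13/3 (f = (-3/12 + 7/12)*13 = (-3*1/12 + 7*(1/12))*13 = (-¼ + 7/12)*13 = (⅓)*13 = 13/3 ≈ 4.3333)
v(b, V) = (9 + b)*(639 + V) (v(b, V) = (b + 9)*(V + 639) = (9 + b)*(639 + V))
v(f, S(5)) - 179841 = (5751 + 9*(-14) + 639*(13/3) - 14*13/3) - 179841 = (5751 - 126 + 2769 - 182/3) - 179841 = 25000/3 - 179841 = -514523/3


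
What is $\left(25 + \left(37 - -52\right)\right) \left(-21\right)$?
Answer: $-2394$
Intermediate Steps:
$\left(25 + \left(37 - -52\right)\right) \left(-21\right) = \left(25 + \left(37 + 52\right)\right) \left(-21\right) = \left(25 + 89\right) \left(-21\right) = 114 \left(-21\right) = -2394$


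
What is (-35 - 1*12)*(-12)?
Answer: 564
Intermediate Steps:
(-35 - 1*12)*(-12) = (-35 - 12)*(-12) = -47*(-12) = 564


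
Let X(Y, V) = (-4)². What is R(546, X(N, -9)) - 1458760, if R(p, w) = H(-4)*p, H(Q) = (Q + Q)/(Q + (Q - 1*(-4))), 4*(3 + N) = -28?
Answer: -1457668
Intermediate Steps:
N = -10 (N = -3 + (¼)*(-28) = -3 - 7 = -10)
X(Y, V) = 16
H(Q) = 2*Q/(4 + 2*Q) (H(Q) = (2*Q)/(Q + (Q + 4)) = (2*Q)/(Q + (4 + Q)) = (2*Q)/(4 + 2*Q) = 2*Q/(4 + 2*Q))
R(p, w) = 2*p (R(p, w) = (-4/(2 - 4))*p = (-4/(-2))*p = (-4*(-½))*p = 2*p)
R(546, X(N, -9)) - 1458760 = 2*546 - 1458760 = 1092 - 1458760 = -1457668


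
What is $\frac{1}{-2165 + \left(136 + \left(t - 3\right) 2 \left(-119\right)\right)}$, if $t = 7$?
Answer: $- \frac{1}{2981} \approx -0.00033546$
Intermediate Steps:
$\frac{1}{-2165 + \left(136 + \left(t - 3\right) 2 \left(-119\right)\right)} = \frac{1}{-2165 + \left(136 + \left(7 - 3\right) 2 \left(-119\right)\right)} = \frac{1}{-2165 + \left(136 + 4 \cdot 2 \left(-119\right)\right)} = \frac{1}{-2165 + \left(136 + 8 \left(-119\right)\right)} = \frac{1}{-2165 + \left(136 - 952\right)} = \frac{1}{-2165 - 816} = \frac{1}{-2981} = - \frac{1}{2981}$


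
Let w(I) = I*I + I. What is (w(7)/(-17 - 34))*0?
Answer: 0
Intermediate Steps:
w(I) = I + I² (w(I) = I² + I = I + I²)
(w(7)/(-17 - 34))*0 = ((7*(1 + 7))/(-17 - 34))*0 = ((7*8)/(-51))*0 = -1/51*56*0 = -56/51*0 = 0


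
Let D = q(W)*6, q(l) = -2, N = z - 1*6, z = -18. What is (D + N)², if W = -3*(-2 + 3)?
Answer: 1296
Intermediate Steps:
N = -24 (N = -18 - 1*6 = -18 - 6 = -24)
W = -3 (W = -3*1 = -3)
D = -12 (D = -2*6 = -12)
(D + N)² = (-12 - 24)² = (-36)² = 1296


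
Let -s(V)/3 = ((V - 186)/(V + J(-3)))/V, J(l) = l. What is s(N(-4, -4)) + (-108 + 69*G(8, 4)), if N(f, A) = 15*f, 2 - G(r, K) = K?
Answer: -51619/210 ≈ -245.80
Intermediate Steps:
G(r, K) = 2 - K
s(V) = -3*(-186 + V)/(V*(-3 + V)) (s(V) = -3*(V - 186)/(V - 3)/V = -3*(-186 + V)/(-3 + V)/V = -3*(-186 + V)/(V*(-3 + V)))
s(N(-4, -4)) + (-108 + 69*G(8, 4)) = 3*(186 - 15*(-4))/(((15*(-4)))*(-3 + 15*(-4))) + (-108 + 69*(2 - 1*4)) = 3*(186 - 1*(-60))/(-60*(-3 - 60)) + (-108 + 69*(2 - 4)) = 3*(-1/60)*(186 + 60)/(-63) + (-108 + 69*(-2)) = 3*(-1/60)*(-1/63)*246 + (-108 - 138) = 41/210 - 246 = -51619/210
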